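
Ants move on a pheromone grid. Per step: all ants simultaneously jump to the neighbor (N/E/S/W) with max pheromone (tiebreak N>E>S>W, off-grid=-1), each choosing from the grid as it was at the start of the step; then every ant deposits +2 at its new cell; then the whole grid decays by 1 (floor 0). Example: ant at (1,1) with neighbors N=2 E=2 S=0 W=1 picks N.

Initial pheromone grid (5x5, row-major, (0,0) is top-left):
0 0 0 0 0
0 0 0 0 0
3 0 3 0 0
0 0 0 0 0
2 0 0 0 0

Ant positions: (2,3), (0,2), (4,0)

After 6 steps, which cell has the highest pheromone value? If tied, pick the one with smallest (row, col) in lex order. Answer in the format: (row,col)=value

Answer: (2,0)=3

Derivation:
Step 1: ant0:(2,3)->W->(2,2) | ant1:(0,2)->E->(0,3) | ant2:(4,0)->N->(3,0)
  grid max=4 at (2,2)
Step 2: ant0:(2,2)->N->(1,2) | ant1:(0,3)->E->(0,4) | ant2:(3,0)->N->(2,0)
  grid max=3 at (2,0)
Step 3: ant0:(1,2)->S->(2,2) | ant1:(0,4)->S->(1,4) | ant2:(2,0)->N->(1,0)
  grid max=4 at (2,2)
Step 4: ant0:(2,2)->N->(1,2) | ant1:(1,4)->N->(0,4) | ant2:(1,0)->S->(2,0)
  grid max=3 at (2,0)
Step 5: ant0:(1,2)->S->(2,2) | ant1:(0,4)->S->(1,4) | ant2:(2,0)->N->(1,0)
  grid max=4 at (2,2)
Step 6: ant0:(2,2)->N->(1,2) | ant1:(1,4)->N->(0,4) | ant2:(1,0)->S->(2,0)
  grid max=3 at (2,0)
Final grid:
  0 0 0 0 1
  0 0 1 0 0
  3 0 3 0 0
  0 0 0 0 0
  0 0 0 0 0
Max pheromone 3 at (2,0)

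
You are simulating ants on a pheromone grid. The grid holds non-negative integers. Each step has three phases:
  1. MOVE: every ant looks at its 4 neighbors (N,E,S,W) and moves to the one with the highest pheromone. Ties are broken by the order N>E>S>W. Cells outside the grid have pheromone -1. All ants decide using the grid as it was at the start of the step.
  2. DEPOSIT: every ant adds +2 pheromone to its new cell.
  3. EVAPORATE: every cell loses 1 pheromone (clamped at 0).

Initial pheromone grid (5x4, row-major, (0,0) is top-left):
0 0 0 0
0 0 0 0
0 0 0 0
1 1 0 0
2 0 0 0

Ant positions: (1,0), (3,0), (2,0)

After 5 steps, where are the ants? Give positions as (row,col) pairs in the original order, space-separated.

Step 1: ant0:(1,0)->N->(0,0) | ant1:(3,0)->S->(4,0) | ant2:(2,0)->S->(3,0)
  grid max=3 at (4,0)
Step 2: ant0:(0,0)->E->(0,1) | ant1:(4,0)->N->(3,0) | ant2:(3,0)->S->(4,0)
  grid max=4 at (4,0)
Step 3: ant0:(0,1)->E->(0,2) | ant1:(3,0)->S->(4,0) | ant2:(4,0)->N->(3,0)
  grid max=5 at (4,0)
Step 4: ant0:(0,2)->E->(0,3) | ant1:(4,0)->N->(3,0) | ant2:(3,0)->S->(4,0)
  grid max=6 at (4,0)
Step 5: ant0:(0,3)->S->(1,3) | ant1:(3,0)->S->(4,0) | ant2:(4,0)->N->(3,0)
  grid max=7 at (4,0)

(1,3) (4,0) (3,0)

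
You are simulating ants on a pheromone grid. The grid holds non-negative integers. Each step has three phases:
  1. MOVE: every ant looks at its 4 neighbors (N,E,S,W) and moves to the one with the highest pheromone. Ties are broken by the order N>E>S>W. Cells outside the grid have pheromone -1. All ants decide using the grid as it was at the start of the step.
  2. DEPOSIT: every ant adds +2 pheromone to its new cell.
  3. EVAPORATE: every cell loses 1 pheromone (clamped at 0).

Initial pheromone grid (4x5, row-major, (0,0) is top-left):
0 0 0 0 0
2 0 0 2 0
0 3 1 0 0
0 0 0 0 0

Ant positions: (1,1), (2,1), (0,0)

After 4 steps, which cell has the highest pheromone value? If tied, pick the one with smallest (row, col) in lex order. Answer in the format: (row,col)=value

Step 1: ant0:(1,1)->S->(2,1) | ant1:(2,1)->E->(2,2) | ant2:(0,0)->S->(1,0)
  grid max=4 at (2,1)
Step 2: ant0:(2,1)->E->(2,2) | ant1:(2,2)->W->(2,1) | ant2:(1,0)->N->(0,0)
  grid max=5 at (2,1)
Step 3: ant0:(2,2)->W->(2,1) | ant1:(2,1)->E->(2,2) | ant2:(0,0)->S->(1,0)
  grid max=6 at (2,1)
Step 4: ant0:(2,1)->E->(2,2) | ant1:(2,2)->W->(2,1) | ant2:(1,0)->N->(0,0)
  grid max=7 at (2,1)
Final grid:
  1 0 0 0 0
  2 0 0 0 0
  0 7 5 0 0
  0 0 0 0 0
Max pheromone 7 at (2,1)

Answer: (2,1)=7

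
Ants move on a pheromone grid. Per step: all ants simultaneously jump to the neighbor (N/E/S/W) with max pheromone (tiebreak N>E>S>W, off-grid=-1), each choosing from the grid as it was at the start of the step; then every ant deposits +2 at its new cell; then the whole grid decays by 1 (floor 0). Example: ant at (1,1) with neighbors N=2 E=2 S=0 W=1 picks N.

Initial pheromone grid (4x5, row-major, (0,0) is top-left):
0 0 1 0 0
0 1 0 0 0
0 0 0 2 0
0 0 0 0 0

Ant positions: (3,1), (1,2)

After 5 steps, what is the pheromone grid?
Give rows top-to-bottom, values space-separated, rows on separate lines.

After step 1: ants at (2,1),(0,2)
  0 0 2 0 0
  0 0 0 0 0
  0 1 0 1 0
  0 0 0 0 0
After step 2: ants at (1,1),(0,3)
  0 0 1 1 0
  0 1 0 0 0
  0 0 0 0 0
  0 0 0 0 0
After step 3: ants at (0,1),(0,2)
  0 1 2 0 0
  0 0 0 0 0
  0 0 0 0 0
  0 0 0 0 0
After step 4: ants at (0,2),(0,1)
  0 2 3 0 0
  0 0 0 0 0
  0 0 0 0 0
  0 0 0 0 0
After step 5: ants at (0,1),(0,2)
  0 3 4 0 0
  0 0 0 0 0
  0 0 0 0 0
  0 0 0 0 0

0 3 4 0 0
0 0 0 0 0
0 0 0 0 0
0 0 0 0 0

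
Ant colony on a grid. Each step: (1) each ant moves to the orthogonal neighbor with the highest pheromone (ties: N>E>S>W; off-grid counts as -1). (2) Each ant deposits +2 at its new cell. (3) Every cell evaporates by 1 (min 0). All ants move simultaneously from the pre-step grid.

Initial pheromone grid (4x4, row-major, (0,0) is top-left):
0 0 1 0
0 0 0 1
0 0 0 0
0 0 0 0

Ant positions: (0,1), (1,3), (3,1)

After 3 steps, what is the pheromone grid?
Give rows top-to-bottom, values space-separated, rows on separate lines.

After step 1: ants at (0,2),(0,3),(2,1)
  0 0 2 1
  0 0 0 0
  0 1 0 0
  0 0 0 0
After step 2: ants at (0,3),(0,2),(1,1)
  0 0 3 2
  0 1 0 0
  0 0 0 0
  0 0 0 0
After step 3: ants at (0,2),(0,3),(0,1)
  0 1 4 3
  0 0 0 0
  0 0 0 0
  0 0 0 0

0 1 4 3
0 0 0 0
0 0 0 0
0 0 0 0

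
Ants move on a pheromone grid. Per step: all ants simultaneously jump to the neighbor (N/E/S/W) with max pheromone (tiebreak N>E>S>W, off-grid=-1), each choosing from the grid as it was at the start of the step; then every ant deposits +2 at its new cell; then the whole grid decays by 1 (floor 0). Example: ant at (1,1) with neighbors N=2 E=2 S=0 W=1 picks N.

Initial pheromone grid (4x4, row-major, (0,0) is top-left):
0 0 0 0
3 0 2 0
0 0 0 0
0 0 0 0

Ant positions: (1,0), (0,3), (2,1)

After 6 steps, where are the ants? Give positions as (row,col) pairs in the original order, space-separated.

Step 1: ant0:(1,0)->N->(0,0) | ant1:(0,3)->S->(1,3) | ant2:(2,1)->N->(1,1)
  grid max=2 at (1,0)
Step 2: ant0:(0,0)->S->(1,0) | ant1:(1,3)->W->(1,2) | ant2:(1,1)->W->(1,0)
  grid max=5 at (1,0)
Step 3: ant0:(1,0)->N->(0,0) | ant1:(1,2)->N->(0,2) | ant2:(1,0)->N->(0,0)
  grid max=4 at (1,0)
Step 4: ant0:(0,0)->S->(1,0) | ant1:(0,2)->S->(1,2) | ant2:(0,0)->S->(1,0)
  grid max=7 at (1,0)
Step 5: ant0:(1,0)->N->(0,0) | ant1:(1,2)->N->(0,2) | ant2:(1,0)->N->(0,0)
  grid max=6 at (1,0)
Step 6: ant0:(0,0)->S->(1,0) | ant1:(0,2)->S->(1,2) | ant2:(0,0)->S->(1,0)
  grid max=9 at (1,0)

(1,0) (1,2) (1,0)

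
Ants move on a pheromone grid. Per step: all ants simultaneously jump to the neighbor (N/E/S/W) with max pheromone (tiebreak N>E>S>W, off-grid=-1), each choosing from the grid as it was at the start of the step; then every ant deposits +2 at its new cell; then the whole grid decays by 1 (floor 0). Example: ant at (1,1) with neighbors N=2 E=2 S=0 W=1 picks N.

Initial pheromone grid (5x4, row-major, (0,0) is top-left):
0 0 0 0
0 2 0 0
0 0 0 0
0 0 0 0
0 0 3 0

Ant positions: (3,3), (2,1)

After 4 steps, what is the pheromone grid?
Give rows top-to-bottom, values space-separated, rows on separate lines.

After step 1: ants at (2,3),(1,1)
  0 0 0 0
  0 3 0 0
  0 0 0 1
  0 0 0 0
  0 0 2 0
After step 2: ants at (1,3),(0,1)
  0 1 0 0
  0 2 0 1
  0 0 0 0
  0 0 0 0
  0 0 1 0
After step 3: ants at (0,3),(1,1)
  0 0 0 1
  0 3 0 0
  0 0 0 0
  0 0 0 0
  0 0 0 0
After step 4: ants at (1,3),(0,1)
  0 1 0 0
  0 2 0 1
  0 0 0 0
  0 0 0 0
  0 0 0 0

0 1 0 0
0 2 0 1
0 0 0 0
0 0 0 0
0 0 0 0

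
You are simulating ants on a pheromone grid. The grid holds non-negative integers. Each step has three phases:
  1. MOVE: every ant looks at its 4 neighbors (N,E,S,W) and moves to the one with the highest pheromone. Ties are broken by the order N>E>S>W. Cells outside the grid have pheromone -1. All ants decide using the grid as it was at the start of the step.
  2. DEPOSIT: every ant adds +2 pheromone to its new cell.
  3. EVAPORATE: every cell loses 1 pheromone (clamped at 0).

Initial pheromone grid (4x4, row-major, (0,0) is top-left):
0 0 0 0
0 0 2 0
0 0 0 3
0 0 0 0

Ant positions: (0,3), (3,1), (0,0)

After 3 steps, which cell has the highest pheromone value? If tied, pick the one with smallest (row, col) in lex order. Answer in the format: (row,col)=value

Answer: (2,3)=2

Derivation:
Step 1: ant0:(0,3)->S->(1,3) | ant1:(3,1)->N->(2,1) | ant2:(0,0)->E->(0,1)
  grid max=2 at (2,3)
Step 2: ant0:(1,3)->S->(2,3) | ant1:(2,1)->N->(1,1) | ant2:(0,1)->E->(0,2)
  grid max=3 at (2,3)
Step 3: ant0:(2,3)->N->(1,3) | ant1:(1,1)->N->(0,1) | ant2:(0,2)->E->(0,3)
  grid max=2 at (2,3)
Final grid:
  0 1 0 1
  0 0 0 1
  0 0 0 2
  0 0 0 0
Max pheromone 2 at (2,3)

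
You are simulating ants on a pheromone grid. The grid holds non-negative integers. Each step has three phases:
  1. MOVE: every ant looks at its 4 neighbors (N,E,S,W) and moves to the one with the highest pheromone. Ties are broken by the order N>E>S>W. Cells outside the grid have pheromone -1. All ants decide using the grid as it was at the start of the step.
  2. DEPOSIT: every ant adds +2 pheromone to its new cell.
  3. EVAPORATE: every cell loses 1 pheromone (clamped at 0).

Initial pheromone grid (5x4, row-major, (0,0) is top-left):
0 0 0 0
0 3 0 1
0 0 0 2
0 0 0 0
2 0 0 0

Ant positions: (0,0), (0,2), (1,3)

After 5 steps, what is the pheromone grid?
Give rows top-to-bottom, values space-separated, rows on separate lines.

After step 1: ants at (0,1),(0,3),(2,3)
  0 1 0 1
  0 2 0 0
  0 0 0 3
  0 0 0 0
  1 0 0 0
After step 2: ants at (1,1),(1,3),(1,3)
  0 0 0 0
  0 3 0 3
  0 0 0 2
  0 0 0 0
  0 0 0 0
After step 3: ants at (0,1),(2,3),(2,3)
  0 1 0 0
  0 2 0 2
  0 0 0 5
  0 0 0 0
  0 0 0 0
After step 4: ants at (1,1),(1,3),(1,3)
  0 0 0 0
  0 3 0 5
  0 0 0 4
  0 0 0 0
  0 0 0 0
After step 5: ants at (0,1),(2,3),(2,3)
  0 1 0 0
  0 2 0 4
  0 0 0 7
  0 0 0 0
  0 0 0 0

0 1 0 0
0 2 0 4
0 0 0 7
0 0 0 0
0 0 0 0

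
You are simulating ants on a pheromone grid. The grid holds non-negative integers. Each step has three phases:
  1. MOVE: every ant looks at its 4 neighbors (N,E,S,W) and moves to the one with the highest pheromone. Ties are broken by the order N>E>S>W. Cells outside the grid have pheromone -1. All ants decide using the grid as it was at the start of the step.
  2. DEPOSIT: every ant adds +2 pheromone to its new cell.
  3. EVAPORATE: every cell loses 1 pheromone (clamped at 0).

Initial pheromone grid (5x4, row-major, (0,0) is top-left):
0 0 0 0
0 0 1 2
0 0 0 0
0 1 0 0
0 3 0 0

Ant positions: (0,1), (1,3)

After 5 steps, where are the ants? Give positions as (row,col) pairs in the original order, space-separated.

Step 1: ant0:(0,1)->E->(0,2) | ant1:(1,3)->W->(1,2)
  grid max=2 at (1,2)
Step 2: ant0:(0,2)->S->(1,2) | ant1:(1,2)->N->(0,2)
  grid max=3 at (1,2)
Step 3: ant0:(1,2)->N->(0,2) | ant1:(0,2)->S->(1,2)
  grid max=4 at (1,2)
Step 4: ant0:(0,2)->S->(1,2) | ant1:(1,2)->N->(0,2)
  grid max=5 at (1,2)
Step 5: ant0:(1,2)->N->(0,2) | ant1:(0,2)->S->(1,2)
  grid max=6 at (1,2)

(0,2) (1,2)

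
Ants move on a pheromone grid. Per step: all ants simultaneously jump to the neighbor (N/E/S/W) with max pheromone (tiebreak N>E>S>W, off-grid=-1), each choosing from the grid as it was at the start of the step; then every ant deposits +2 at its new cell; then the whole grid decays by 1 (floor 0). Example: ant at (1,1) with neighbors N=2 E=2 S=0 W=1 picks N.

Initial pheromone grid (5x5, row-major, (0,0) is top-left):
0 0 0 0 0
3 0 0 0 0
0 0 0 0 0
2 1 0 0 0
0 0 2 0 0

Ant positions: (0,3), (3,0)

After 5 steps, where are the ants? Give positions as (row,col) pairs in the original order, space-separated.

Step 1: ant0:(0,3)->E->(0,4) | ant1:(3,0)->E->(3,1)
  grid max=2 at (1,0)
Step 2: ant0:(0,4)->S->(1,4) | ant1:(3,1)->W->(3,0)
  grid max=2 at (3,0)
Step 3: ant0:(1,4)->N->(0,4) | ant1:(3,0)->E->(3,1)
  grid max=2 at (3,1)
Step 4: ant0:(0,4)->S->(1,4) | ant1:(3,1)->W->(3,0)
  grid max=2 at (3,0)
Step 5: ant0:(1,4)->N->(0,4) | ant1:(3,0)->E->(3,1)
  grid max=2 at (3,1)

(0,4) (3,1)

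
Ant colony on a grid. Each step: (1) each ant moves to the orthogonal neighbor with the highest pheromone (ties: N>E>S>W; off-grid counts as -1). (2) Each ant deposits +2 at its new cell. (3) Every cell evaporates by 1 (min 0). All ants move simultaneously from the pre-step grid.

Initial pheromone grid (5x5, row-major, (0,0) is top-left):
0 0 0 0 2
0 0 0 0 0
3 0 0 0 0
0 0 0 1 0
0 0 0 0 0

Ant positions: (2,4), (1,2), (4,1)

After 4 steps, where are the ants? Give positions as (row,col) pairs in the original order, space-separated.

Step 1: ant0:(2,4)->N->(1,4) | ant1:(1,2)->N->(0,2) | ant2:(4,1)->N->(3,1)
  grid max=2 at (2,0)
Step 2: ant0:(1,4)->N->(0,4) | ant1:(0,2)->E->(0,3) | ant2:(3,1)->N->(2,1)
  grid max=2 at (0,4)
Step 3: ant0:(0,4)->W->(0,3) | ant1:(0,3)->E->(0,4) | ant2:(2,1)->W->(2,0)
  grid max=3 at (0,4)
Step 4: ant0:(0,3)->E->(0,4) | ant1:(0,4)->W->(0,3) | ant2:(2,0)->N->(1,0)
  grid max=4 at (0,4)

(0,4) (0,3) (1,0)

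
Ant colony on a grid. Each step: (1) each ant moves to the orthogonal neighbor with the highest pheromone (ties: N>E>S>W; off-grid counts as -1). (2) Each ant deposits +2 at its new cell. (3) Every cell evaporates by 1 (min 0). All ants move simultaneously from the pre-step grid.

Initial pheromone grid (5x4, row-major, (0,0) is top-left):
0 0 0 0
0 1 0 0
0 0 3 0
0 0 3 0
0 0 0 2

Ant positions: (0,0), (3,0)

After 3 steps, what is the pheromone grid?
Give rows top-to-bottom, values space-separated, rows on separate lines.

After step 1: ants at (0,1),(2,0)
  0 1 0 0
  0 0 0 0
  1 0 2 0
  0 0 2 0
  0 0 0 1
After step 2: ants at (0,2),(1,0)
  0 0 1 0
  1 0 0 0
  0 0 1 0
  0 0 1 0
  0 0 0 0
After step 3: ants at (0,3),(0,0)
  1 0 0 1
  0 0 0 0
  0 0 0 0
  0 0 0 0
  0 0 0 0

1 0 0 1
0 0 0 0
0 0 0 0
0 0 0 0
0 0 0 0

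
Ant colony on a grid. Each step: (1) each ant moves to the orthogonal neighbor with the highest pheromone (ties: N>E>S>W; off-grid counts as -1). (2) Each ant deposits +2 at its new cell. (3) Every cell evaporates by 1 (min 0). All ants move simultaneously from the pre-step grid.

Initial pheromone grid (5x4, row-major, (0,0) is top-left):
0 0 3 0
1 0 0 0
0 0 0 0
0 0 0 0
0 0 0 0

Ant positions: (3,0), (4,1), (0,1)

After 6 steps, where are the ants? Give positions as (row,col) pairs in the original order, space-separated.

Step 1: ant0:(3,0)->N->(2,0) | ant1:(4,1)->N->(3,1) | ant2:(0,1)->E->(0,2)
  grid max=4 at (0,2)
Step 2: ant0:(2,0)->N->(1,0) | ant1:(3,1)->N->(2,1) | ant2:(0,2)->E->(0,3)
  grid max=3 at (0,2)
Step 3: ant0:(1,0)->N->(0,0) | ant1:(2,1)->N->(1,1) | ant2:(0,3)->W->(0,2)
  grid max=4 at (0,2)
Step 4: ant0:(0,0)->E->(0,1) | ant1:(1,1)->N->(0,1) | ant2:(0,2)->E->(0,3)
  grid max=3 at (0,1)
Step 5: ant0:(0,1)->E->(0,2) | ant1:(0,1)->E->(0,2) | ant2:(0,3)->W->(0,2)
  grid max=8 at (0,2)
Step 6: ant0:(0,2)->W->(0,1) | ant1:(0,2)->W->(0,1) | ant2:(0,2)->W->(0,1)
  grid max=7 at (0,1)

(0,1) (0,1) (0,1)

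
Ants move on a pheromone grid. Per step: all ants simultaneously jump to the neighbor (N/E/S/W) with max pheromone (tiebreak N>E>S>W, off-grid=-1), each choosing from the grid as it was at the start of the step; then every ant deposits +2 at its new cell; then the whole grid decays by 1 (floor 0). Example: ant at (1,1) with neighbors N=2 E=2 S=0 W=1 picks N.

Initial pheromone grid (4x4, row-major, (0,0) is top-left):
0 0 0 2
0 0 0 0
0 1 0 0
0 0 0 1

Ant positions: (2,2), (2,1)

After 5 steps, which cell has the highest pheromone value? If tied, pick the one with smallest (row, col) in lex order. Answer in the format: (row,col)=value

Answer: (2,1)=6

Derivation:
Step 1: ant0:(2,2)->W->(2,1) | ant1:(2,1)->N->(1,1)
  grid max=2 at (2,1)
Step 2: ant0:(2,1)->N->(1,1) | ant1:(1,1)->S->(2,1)
  grid max=3 at (2,1)
Step 3: ant0:(1,1)->S->(2,1) | ant1:(2,1)->N->(1,1)
  grid max=4 at (2,1)
Step 4: ant0:(2,1)->N->(1,1) | ant1:(1,1)->S->(2,1)
  grid max=5 at (2,1)
Step 5: ant0:(1,1)->S->(2,1) | ant1:(2,1)->N->(1,1)
  grid max=6 at (2,1)
Final grid:
  0 0 0 0
  0 5 0 0
  0 6 0 0
  0 0 0 0
Max pheromone 6 at (2,1)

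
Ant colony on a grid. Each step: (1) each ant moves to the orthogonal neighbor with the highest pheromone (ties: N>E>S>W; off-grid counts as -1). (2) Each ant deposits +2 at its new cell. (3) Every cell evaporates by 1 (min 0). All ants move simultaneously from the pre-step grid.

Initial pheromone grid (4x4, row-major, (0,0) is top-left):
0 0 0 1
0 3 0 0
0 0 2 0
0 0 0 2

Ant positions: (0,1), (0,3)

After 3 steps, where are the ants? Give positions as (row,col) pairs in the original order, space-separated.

Step 1: ant0:(0,1)->S->(1,1) | ant1:(0,3)->S->(1,3)
  grid max=4 at (1,1)
Step 2: ant0:(1,1)->N->(0,1) | ant1:(1,3)->N->(0,3)
  grid max=3 at (1,1)
Step 3: ant0:(0,1)->S->(1,1) | ant1:(0,3)->S->(1,3)
  grid max=4 at (1,1)

(1,1) (1,3)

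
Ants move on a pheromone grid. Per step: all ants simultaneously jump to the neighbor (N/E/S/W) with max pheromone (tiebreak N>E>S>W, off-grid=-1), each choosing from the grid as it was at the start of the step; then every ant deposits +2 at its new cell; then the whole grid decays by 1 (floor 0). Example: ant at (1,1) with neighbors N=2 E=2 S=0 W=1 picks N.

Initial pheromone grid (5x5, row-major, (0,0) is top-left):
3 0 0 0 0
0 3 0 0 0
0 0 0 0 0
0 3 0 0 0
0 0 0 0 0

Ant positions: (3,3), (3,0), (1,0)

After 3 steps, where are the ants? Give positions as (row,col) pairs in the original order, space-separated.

Step 1: ant0:(3,3)->N->(2,3) | ant1:(3,0)->E->(3,1) | ant2:(1,0)->N->(0,0)
  grid max=4 at (0,0)
Step 2: ant0:(2,3)->N->(1,3) | ant1:(3,1)->N->(2,1) | ant2:(0,0)->E->(0,1)
  grid max=3 at (0,0)
Step 3: ant0:(1,3)->N->(0,3) | ant1:(2,1)->S->(3,1) | ant2:(0,1)->W->(0,0)
  grid max=4 at (0,0)

(0,3) (3,1) (0,0)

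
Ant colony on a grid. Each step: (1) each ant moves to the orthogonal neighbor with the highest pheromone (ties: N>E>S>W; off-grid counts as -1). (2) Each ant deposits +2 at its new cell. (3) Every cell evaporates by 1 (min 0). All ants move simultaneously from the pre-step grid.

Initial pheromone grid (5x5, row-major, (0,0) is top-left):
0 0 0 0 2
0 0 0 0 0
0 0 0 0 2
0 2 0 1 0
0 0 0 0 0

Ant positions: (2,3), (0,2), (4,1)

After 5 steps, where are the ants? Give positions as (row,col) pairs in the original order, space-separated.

Step 1: ant0:(2,3)->E->(2,4) | ant1:(0,2)->E->(0,3) | ant2:(4,1)->N->(3,1)
  grid max=3 at (2,4)
Step 2: ant0:(2,4)->N->(1,4) | ant1:(0,3)->E->(0,4) | ant2:(3,1)->N->(2,1)
  grid max=2 at (0,4)
Step 3: ant0:(1,4)->N->(0,4) | ant1:(0,4)->S->(1,4) | ant2:(2,1)->S->(3,1)
  grid max=3 at (0,4)
Step 4: ant0:(0,4)->S->(1,4) | ant1:(1,4)->N->(0,4) | ant2:(3,1)->N->(2,1)
  grid max=4 at (0,4)
Step 5: ant0:(1,4)->N->(0,4) | ant1:(0,4)->S->(1,4) | ant2:(2,1)->S->(3,1)
  grid max=5 at (0,4)

(0,4) (1,4) (3,1)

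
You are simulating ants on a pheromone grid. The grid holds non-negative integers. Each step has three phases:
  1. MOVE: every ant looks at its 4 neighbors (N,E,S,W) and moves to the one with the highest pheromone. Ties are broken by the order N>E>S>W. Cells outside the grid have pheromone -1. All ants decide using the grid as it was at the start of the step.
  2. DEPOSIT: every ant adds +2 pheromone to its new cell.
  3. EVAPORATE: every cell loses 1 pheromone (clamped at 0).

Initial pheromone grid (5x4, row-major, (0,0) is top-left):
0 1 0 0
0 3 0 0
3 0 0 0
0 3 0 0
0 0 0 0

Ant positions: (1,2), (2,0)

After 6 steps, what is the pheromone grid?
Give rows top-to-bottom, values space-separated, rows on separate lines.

After step 1: ants at (1,1),(1,0)
  0 0 0 0
  1 4 0 0
  2 0 0 0
  0 2 0 0
  0 0 0 0
After step 2: ants at (1,0),(1,1)
  0 0 0 0
  2 5 0 0
  1 0 0 0
  0 1 0 0
  0 0 0 0
After step 3: ants at (1,1),(1,0)
  0 0 0 0
  3 6 0 0
  0 0 0 0
  0 0 0 0
  0 0 0 0
After step 4: ants at (1,0),(1,1)
  0 0 0 0
  4 7 0 0
  0 0 0 0
  0 0 0 0
  0 0 0 0
After step 5: ants at (1,1),(1,0)
  0 0 0 0
  5 8 0 0
  0 0 0 0
  0 0 0 0
  0 0 0 0
After step 6: ants at (1,0),(1,1)
  0 0 0 0
  6 9 0 0
  0 0 0 0
  0 0 0 0
  0 0 0 0

0 0 0 0
6 9 0 0
0 0 0 0
0 0 0 0
0 0 0 0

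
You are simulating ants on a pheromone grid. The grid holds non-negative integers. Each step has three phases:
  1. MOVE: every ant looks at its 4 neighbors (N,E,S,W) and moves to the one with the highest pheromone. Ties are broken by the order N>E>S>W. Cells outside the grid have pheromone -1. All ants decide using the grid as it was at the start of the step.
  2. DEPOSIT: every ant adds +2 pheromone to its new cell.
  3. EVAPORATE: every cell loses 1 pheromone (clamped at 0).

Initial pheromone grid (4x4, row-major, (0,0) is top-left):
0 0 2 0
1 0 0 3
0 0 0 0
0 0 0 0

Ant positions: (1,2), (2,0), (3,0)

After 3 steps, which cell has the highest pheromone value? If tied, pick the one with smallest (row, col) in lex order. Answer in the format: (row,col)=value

Step 1: ant0:(1,2)->E->(1,3) | ant1:(2,0)->N->(1,0) | ant2:(3,0)->N->(2,0)
  grid max=4 at (1,3)
Step 2: ant0:(1,3)->N->(0,3) | ant1:(1,0)->S->(2,0) | ant2:(2,0)->N->(1,0)
  grid max=3 at (1,0)
Step 3: ant0:(0,3)->S->(1,3) | ant1:(2,0)->N->(1,0) | ant2:(1,0)->S->(2,0)
  grid max=4 at (1,0)
Final grid:
  0 0 0 0
  4 0 0 4
  3 0 0 0
  0 0 0 0
Max pheromone 4 at (1,0)

Answer: (1,0)=4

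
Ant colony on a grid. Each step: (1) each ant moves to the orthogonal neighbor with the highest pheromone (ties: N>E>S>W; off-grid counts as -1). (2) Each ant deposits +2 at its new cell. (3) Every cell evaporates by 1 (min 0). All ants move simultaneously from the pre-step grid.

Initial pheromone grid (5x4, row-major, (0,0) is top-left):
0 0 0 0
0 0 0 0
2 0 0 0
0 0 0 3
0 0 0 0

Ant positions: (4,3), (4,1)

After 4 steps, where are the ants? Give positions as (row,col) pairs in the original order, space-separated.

Step 1: ant0:(4,3)->N->(3,3) | ant1:(4,1)->N->(3,1)
  grid max=4 at (3,3)
Step 2: ant0:(3,3)->N->(2,3) | ant1:(3,1)->N->(2,1)
  grid max=3 at (3,3)
Step 3: ant0:(2,3)->S->(3,3) | ant1:(2,1)->N->(1,1)
  grid max=4 at (3,3)
Step 4: ant0:(3,3)->N->(2,3) | ant1:(1,1)->N->(0,1)
  grid max=3 at (3,3)

(2,3) (0,1)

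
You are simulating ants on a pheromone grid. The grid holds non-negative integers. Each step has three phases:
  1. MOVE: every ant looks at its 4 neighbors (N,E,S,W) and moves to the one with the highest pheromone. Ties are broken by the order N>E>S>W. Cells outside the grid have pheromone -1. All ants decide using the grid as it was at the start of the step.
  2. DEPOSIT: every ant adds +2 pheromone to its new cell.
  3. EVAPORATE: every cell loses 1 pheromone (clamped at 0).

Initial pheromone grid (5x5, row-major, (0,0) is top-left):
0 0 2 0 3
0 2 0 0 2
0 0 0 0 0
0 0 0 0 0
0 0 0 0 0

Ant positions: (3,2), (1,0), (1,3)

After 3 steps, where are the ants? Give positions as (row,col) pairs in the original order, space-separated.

Step 1: ant0:(3,2)->N->(2,2) | ant1:(1,0)->E->(1,1) | ant2:(1,3)->E->(1,4)
  grid max=3 at (1,1)
Step 2: ant0:(2,2)->N->(1,2) | ant1:(1,1)->N->(0,1) | ant2:(1,4)->N->(0,4)
  grid max=3 at (0,4)
Step 3: ant0:(1,2)->W->(1,1) | ant1:(0,1)->S->(1,1) | ant2:(0,4)->S->(1,4)
  grid max=5 at (1,1)

(1,1) (1,1) (1,4)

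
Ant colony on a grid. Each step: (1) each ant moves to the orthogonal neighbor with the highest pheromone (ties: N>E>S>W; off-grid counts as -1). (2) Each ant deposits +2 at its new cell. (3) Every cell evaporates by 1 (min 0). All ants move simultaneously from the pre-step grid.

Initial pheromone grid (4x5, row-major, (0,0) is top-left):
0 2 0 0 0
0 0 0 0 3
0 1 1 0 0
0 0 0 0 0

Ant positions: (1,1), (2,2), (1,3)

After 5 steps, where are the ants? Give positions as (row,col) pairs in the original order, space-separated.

Step 1: ant0:(1,1)->N->(0,1) | ant1:(2,2)->W->(2,1) | ant2:(1,3)->E->(1,4)
  grid max=4 at (1,4)
Step 2: ant0:(0,1)->E->(0,2) | ant1:(2,1)->N->(1,1) | ant2:(1,4)->N->(0,4)
  grid max=3 at (1,4)
Step 3: ant0:(0,2)->W->(0,1) | ant1:(1,1)->N->(0,1) | ant2:(0,4)->S->(1,4)
  grid max=5 at (0,1)
Step 4: ant0:(0,1)->E->(0,2) | ant1:(0,1)->E->(0,2) | ant2:(1,4)->N->(0,4)
  grid max=4 at (0,1)
Step 5: ant0:(0,2)->W->(0,1) | ant1:(0,2)->W->(0,1) | ant2:(0,4)->S->(1,4)
  grid max=7 at (0,1)

(0,1) (0,1) (1,4)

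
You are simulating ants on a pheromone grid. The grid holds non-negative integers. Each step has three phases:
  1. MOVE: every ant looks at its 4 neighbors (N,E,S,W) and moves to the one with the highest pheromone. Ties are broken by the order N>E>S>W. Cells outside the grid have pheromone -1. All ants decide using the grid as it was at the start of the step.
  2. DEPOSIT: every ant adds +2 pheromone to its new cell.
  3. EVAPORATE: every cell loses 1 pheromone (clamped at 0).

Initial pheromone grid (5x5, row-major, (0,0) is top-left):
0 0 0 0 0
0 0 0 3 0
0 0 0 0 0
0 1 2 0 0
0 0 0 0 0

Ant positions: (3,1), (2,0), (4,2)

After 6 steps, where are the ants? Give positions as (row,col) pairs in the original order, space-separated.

Step 1: ant0:(3,1)->E->(3,2) | ant1:(2,0)->N->(1,0) | ant2:(4,2)->N->(3,2)
  grid max=5 at (3,2)
Step 2: ant0:(3,2)->N->(2,2) | ant1:(1,0)->N->(0,0) | ant2:(3,2)->N->(2,2)
  grid max=4 at (3,2)
Step 3: ant0:(2,2)->S->(3,2) | ant1:(0,0)->E->(0,1) | ant2:(2,2)->S->(3,2)
  grid max=7 at (3,2)
Step 4: ant0:(3,2)->N->(2,2) | ant1:(0,1)->E->(0,2) | ant2:(3,2)->N->(2,2)
  grid max=6 at (3,2)
Step 5: ant0:(2,2)->S->(3,2) | ant1:(0,2)->E->(0,3) | ant2:(2,2)->S->(3,2)
  grid max=9 at (3,2)
Step 6: ant0:(3,2)->N->(2,2) | ant1:(0,3)->E->(0,4) | ant2:(3,2)->N->(2,2)
  grid max=8 at (3,2)

(2,2) (0,4) (2,2)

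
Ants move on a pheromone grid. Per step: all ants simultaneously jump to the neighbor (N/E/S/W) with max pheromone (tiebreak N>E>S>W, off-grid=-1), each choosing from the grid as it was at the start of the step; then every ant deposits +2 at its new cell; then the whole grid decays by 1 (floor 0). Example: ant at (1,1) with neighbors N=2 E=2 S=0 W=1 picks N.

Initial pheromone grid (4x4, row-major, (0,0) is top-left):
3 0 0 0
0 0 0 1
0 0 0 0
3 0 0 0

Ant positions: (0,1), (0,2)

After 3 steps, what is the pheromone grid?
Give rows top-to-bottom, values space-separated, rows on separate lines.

After step 1: ants at (0,0),(0,3)
  4 0 0 1
  0 0 0 0
  0 0 0 0
  2 0 0 0
After step 2: ants at (0,1),(1,3)
  3 1 0 0
  0 0 0 1
  0 0 0 0
  1 0 0 0
After step 3: ants at (0,0),(0,3)
  4 0 0 1
  0 0 0 0
  0 0 0 0
  0 0 0 0

4 0 0 1
0 0 0 0
0 0 0 0
0 0 0 0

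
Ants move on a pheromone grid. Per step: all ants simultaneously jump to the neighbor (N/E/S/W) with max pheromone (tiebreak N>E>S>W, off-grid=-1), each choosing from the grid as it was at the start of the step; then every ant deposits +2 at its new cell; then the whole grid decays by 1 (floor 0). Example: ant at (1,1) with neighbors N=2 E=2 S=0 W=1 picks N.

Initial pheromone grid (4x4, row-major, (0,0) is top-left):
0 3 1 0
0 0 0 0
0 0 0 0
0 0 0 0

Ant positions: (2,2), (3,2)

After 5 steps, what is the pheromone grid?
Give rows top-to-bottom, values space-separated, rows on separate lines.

After step 1: ants at (1,2),(2,2)
  0 2 0 0
  0 0 1 0
  0 0 1 0
  0 0 0 0
After step 2: ants at (2,2),(1,2)
  0 1 0 0
  0 0 2 0
  0 0 2 0
  0 0 0 0
After step 3: ants at (1,2),(2,2)
  0 0 0 0
  0 0 3 0
  0 0 3 0
  0 0 0 0
After step 4: ants at (2,2),(1,2)
  0 0 0 0
  0 0 4 0
  0 0 4 0
  0 0 0 0
After step 5: ants at (1,2),(2,2)
  0 0 0 0
  0 0 5 0
  0 0 5 0
  0 0 0 0

0 0 0 0
0 0 5 0
0 0 5 0
0 0 0 0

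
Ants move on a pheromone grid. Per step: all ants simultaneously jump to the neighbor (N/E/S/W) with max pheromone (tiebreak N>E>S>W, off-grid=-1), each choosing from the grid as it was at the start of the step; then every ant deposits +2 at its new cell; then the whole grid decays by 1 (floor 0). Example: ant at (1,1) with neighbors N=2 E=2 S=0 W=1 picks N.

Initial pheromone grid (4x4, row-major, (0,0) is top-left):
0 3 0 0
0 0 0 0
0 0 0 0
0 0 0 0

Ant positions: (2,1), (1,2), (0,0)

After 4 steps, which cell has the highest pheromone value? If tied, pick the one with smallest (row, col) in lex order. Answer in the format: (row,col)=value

Answer: (0,1)=11

Derivation:
Step 1: ant0:(2,1)->N->(1,1) | ant1:(1,2)->N->(0,2) | ant2:(0,0)->E->(0,1)
  grid max=4 at (0,1)
Step 2: ant0:(1,1)->N->(0,1) | ant1:(0,2)->W->(0,1) | ant2:(0,1)->E->(0,2)
  grid max=7 at (0,1)
Step 3: ant0:(0,1)->E->(0,2) | ant1:(0,1)->E->(0,2) | ant2:(0,2)->W->(0,1)
  grid max=8 at (0,1)
Step 4: ant0:(0,2)->W->(0,1) | ant1:(0,2)->W->(0,1) | ant2:(0,1)->E->(0,2)
  grid max=11 at (0,1)
Final grid:
  0 11 6 0
  0 0 0 0
  0 0 0 0
  0 0 0 0
Max pheromone 11 at (0,1)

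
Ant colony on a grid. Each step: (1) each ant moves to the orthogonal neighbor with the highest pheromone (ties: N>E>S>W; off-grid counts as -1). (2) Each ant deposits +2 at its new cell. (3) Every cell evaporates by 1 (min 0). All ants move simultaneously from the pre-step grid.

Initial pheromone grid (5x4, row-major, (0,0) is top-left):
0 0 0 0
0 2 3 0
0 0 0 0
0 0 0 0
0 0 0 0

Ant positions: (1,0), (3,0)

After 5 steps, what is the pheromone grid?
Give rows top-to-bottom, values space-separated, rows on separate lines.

After step 1: ants at (1,1),(2,0)
  0 0 0 0
  0 3 2 0
  1 0 0 0
  0 0 0 0
  0 0 0 0
After step 2: ants at (1,2),(1,0)
  0 0 0 0
  1 2 3 0
  0 0 0 0
  0 0 0 0
  0 0 0 0
After step 3: ants at (1,1),(1,1)
  0 0 0 0
  0 5 2 0
  0 0 0 0
  0 0 0 0
  0 0 0 0
After step 4: ants at (1,2),(1,2)
  0 0 0 0
  0 4 5 0
  0 0 0 0
  0 0 0 0
  0 0 0 0
After step 5: ants at (1,1),(1,1)
  0 0 0 0
  0 7 4 0
  0 0 0 0
  0 0 0 0
  0 0 0 0

0 0 0 0
0 7 4 0
0 0 0 0
0 0 0 0
0 0 0 0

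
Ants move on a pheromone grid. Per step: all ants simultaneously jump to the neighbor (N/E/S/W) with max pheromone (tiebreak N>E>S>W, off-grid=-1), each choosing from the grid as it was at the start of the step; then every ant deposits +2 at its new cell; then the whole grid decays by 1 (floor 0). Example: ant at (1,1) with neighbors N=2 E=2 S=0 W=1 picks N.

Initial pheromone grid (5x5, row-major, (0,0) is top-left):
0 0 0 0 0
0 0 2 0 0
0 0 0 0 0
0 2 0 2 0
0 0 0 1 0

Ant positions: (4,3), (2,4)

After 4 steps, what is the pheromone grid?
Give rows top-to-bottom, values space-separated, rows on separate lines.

After step 1: ants at (3,3),(1,4)
  0 0 0 0 0
  0 0 1 0 1
  0 0 0 0 0
  0 1 0 3 0
  0 0 0 0 0
After step 2: ants at (2,3),(0,4)
  0 0 0 0 1
  0 0 0 0 0
  0 0 0 1 0
  0 0 0 2 0
  0 0 0 0 0
After step 3: ants at (3,3),(1,4)
  0 0 0 0 0
  0 0 0 0 1
  0 0 0 0 0
  0 0 0 3 0
  0 0 0 0 0
After step 4: ants at (2,3),(0,4)
  0 0 0 0 1
  0 0 0 0 0
  0 0 0 1 0
  0 0 0 2 0
  0 0 0 0 0

0 0 0 0 1
0 0 0 0 0
0 0 0 1 0
0 0 0 2 0
0 0 0 0 0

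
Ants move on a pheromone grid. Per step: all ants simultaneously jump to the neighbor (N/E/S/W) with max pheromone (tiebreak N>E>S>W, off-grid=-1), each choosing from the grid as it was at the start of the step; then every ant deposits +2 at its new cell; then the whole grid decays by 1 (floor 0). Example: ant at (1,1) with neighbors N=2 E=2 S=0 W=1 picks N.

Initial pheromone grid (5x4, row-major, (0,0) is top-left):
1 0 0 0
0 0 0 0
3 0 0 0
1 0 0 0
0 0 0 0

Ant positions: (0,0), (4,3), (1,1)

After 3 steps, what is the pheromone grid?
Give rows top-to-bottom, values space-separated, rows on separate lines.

After step 1: ants at (0,1),(3,3),(0,1)
  0 3 0 0
  0 0 0 0
  2 0 0 0
  0 0 0 1
  0 0 0 0
After step 2: ants at (0,2),(2,3),(0,2)
  0 2 3 0
  0 0 0 0
  1 0 0 1
  0 0 0 0
  0 0 0 0
After step 3: ants at (0,1),(1,3),(0,1)
  0 5 2 0
  0 0 0 1
  0 0 0 0
  0 0 0 0
  0 0 0 0

0 5 2 0
0 0 0 1
0 0 0 0
0 0 0 0
0 0 0 0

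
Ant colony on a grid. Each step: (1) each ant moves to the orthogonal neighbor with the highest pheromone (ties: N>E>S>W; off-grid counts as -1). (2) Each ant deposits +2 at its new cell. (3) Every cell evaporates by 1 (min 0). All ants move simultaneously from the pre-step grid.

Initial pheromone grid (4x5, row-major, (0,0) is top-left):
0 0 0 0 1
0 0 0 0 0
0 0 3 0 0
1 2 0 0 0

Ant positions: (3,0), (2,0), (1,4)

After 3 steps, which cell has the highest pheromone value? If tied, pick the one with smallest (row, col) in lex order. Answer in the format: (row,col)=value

Step 1: ant0:(3,0)->E->(3,1) | ant1:(2,0)->S->(3,0) | ant2:(1,4)->N->(0,4)
  grid max=3 at (3,1)
Step 2: ant0:(3,1)->W->(3,0) | ant1:(3,0)->E->(3,1) | ant2:(0,4)->S->(1,4)
  grid max=4 at (3,1)
Step 3: ant0:(3,0)->E->(3,1) | ant1:(3,1)->W->(3,0) | ant2:(1,4)->N->(0,4)
  grid max=5 at (3,1)
Final grid:
  0 0 0 0 2
  0 0 0 0 0
  0 0 0 0 0
  4 5 0 0 0
Max pheromone 5 at (3,1)

Answer: (3,1)=5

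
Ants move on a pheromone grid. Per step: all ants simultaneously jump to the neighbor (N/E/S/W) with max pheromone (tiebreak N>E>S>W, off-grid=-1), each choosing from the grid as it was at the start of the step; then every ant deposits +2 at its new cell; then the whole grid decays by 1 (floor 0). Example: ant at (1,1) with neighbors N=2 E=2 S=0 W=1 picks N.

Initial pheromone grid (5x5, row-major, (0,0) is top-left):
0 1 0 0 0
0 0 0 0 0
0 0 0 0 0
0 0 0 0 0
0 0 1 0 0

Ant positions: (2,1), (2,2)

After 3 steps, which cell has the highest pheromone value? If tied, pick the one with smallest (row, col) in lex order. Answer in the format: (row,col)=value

Step 1: ant0:(2,1)->N->(1,1) | ant1:(2,2)->N->(1,2)
  grid max=1 at (1,1)
Step 2: ant0:(1,1)->E->(1,2) | ant1:(1,2)->W->(1,1)
  grid max=2 at (1,1)
Step 3: ant0:(1,2)->W->(1,1) | ant1:(1,1)->E->(1,2)
  grid max=3 at (1,1)
Final grid:
  0 0 0 0 0
  0 3 3 0 0
  0 0 0 0 0
  0 0 0 0 0
  0 0 0 0 0
Max pheromone 3 at (1,1)

Answer: (1,1)=3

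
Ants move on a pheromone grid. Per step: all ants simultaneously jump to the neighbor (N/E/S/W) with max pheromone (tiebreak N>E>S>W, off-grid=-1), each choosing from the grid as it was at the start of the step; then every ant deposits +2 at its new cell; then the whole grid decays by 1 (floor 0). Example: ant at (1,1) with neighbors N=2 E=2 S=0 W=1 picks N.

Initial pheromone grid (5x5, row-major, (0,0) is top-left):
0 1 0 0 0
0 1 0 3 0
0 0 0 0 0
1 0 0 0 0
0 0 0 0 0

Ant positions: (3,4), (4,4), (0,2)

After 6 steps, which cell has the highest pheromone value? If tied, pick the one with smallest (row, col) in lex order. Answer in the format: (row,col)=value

Step 1: ant0:(3,4)->N->(2,4) | ant1:(4,4)->N->(3,4) | ant2:(0,2)->W->(0,1)
  grid max=2 at (0,1)
Step 2: ant0:(2,4)->S->(3,4) | ant1:(3,4)->N->(2,4) | ant2:(0,1)->E->(0,2)
  grid max=2 at (2,4)
Step 3: ant0:(3,4)->N->(2,4) | ant1:(2,4)->S->(3,4) | ant2:(0,2)->W->(0,1)
  grid max=3 at (2,4)
Step 4: ant0:(2,4)->S->(3,4) | ant1:(3,4)->N->(2,4) | ant2:(0,1)->E->(0,2)
  grid max=4 at (2,4)
Step 5: ant0:(3,4)->N->(2,4) | ant1:(2,4)->S->(3,4) | ant2:(0,2)->W->(0,1)
  grid max=5 at (2,4)
Step 6: ant0:(2,4)->S->(3,4) | ant1:(3,4)->N->(2,4) | ant2:(0,1)->E->(0,2)
  grid max=6 at (2,4)
Final grid:
  0 1 1 0 0
  0 0 0 0 0
  0 0 0 0 6
  0 0 0 0 6
  0 0 0 0 0
Max pheromone 6 at (2,4)

Answer: (2,4)=6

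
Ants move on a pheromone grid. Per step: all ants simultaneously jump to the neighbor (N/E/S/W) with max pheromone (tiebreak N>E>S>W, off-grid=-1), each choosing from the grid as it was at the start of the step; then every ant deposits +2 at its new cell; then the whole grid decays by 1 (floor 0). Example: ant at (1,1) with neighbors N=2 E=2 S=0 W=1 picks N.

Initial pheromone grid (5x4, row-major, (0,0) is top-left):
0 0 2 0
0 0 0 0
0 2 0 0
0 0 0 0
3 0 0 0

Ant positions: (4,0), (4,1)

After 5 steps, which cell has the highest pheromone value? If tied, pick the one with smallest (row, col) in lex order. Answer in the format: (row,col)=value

Answer: (4,0)=8

Derivation:
Step 1: ant0:(4,0)->N->(3,0) | ant1:(4,1)->W->(4,0)
  grid max=4 at (4,0)
Step 2: ant0:(3,0)->S->(4,0) | ant1:(4,0)->N->(3,0)
  grid max=5 at (4,0)
Step 3: ant0:(4,0)->N->(3,0) | ant1:(3,0)->S->(4,0)
  grid max=6 at (4,0)
Step 4: ant0:(3,0)->S->(4,0) | ant1:(4,0)->N->(3,0)
  grid max=7 at (4,0)
Step 5: ant0:(4,0)->N->(3,0) | ant1:(3,0)->S->(4,0)
  grid max=8 at (4,0)
Final grid:
  0 0 0 0
  0 0 0 0
  0 0 0 0
  5 0 0 0
  8 0 0 0
Max pheromone 8 at (4,0)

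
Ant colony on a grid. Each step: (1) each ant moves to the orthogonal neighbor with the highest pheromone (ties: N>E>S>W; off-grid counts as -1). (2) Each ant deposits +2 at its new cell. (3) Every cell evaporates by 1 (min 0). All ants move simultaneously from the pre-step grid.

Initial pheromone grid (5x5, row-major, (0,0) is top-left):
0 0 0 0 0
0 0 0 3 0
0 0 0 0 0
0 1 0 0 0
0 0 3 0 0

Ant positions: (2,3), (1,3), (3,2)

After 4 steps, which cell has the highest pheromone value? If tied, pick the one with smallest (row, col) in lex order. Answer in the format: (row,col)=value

Answer: (1,3)=7

Derivation:
Step 1: ant0:(2,3)->N->(1,3) | ant1:(1,3)->N->(0,3) | ant2:(3,2)->S->(4,2)
  grid max=4 at (1,3)
Step 2: ant0:(1,3)->N->(0,3) | ant1:(0,3)->S->(1,3) | ant2:(4,2)->N->(3,2)
  grid max=5 at (1,3)
Step 3: ant0:(0,3)->S->(1,3) | ant1:(1,3)->N->(0,3) | ant2:(3,2)->S->(4,2)
  grid max=6 at (1,3)
Step 4: ant0:(1,3)->N->(0,3) | ant1:(0,3)->S->(1,3) | ant2:(4,2)->N->(3,2)
  grid max=7 at (1,3)
Final grid:
  0 0 0 4 0
  0 0 0 7 0
  0 0 0 0 0
  0 0 1 0 0
  0 0 3 0 0
Max pheromone 7 at (1,3)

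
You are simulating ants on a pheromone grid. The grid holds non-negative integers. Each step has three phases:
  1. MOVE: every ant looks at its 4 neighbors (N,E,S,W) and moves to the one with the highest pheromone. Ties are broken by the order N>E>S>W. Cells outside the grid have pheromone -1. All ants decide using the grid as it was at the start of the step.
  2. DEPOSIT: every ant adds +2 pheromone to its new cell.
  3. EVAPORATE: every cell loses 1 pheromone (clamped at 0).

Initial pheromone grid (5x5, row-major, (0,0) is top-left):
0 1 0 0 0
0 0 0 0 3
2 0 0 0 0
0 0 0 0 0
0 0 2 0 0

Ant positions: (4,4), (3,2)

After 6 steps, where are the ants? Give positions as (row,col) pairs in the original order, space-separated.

Step 1: ant0:(4,4)->N->(3,4) | ant1:(3,2)->S->(4,2)
  grid max=3 at (4,2)
Step 2: ant0:(3,4)->N->(2,4) | ant1:(4,2)->N->(3,2)
  grid max=2 at (4,2)
Step 3: ant0:(2,4)->N->(1,4) | ant1:(3,2)->S->(4,2)
  grid max=3 at (4,2)
Step 4: ant0:(1,4)->N->(0,4) | ant1:(4,2)->N->(3,2)
  grid max=2 at (4,2)
Step 5: ant0:(0,4)->S->(1,4) | ant1:(3,2)->S->(4,2)
  grid max=3 at (4,2)
Step 6: ant0:(1,4)->N->(0,4) | ant1:(4,2)->N->(3,2)
  grid max=2 at (4,2)

(0,4) (3,2)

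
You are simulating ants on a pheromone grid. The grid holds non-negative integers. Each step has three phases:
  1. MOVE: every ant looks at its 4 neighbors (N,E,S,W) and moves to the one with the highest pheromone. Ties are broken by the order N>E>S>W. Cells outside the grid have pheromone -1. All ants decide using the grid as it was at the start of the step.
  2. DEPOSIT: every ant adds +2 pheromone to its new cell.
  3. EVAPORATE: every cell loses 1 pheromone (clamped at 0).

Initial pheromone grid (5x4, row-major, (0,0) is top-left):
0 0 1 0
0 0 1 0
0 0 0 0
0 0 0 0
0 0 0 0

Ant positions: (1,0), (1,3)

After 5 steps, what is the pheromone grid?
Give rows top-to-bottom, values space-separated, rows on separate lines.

After step 1: ants at (0,0),(1,2)
  1 0 0 0
  0 0 2 0
  0 0 0 0
  0 0 0 0
  0 0 0 0
After step 2: ants at (0,1),(0,2)
  0 1 1 0
  0 0 1 0
  0 0 0 0
  0 0 0 0
  0 0 0 0
After step 3: ants at (0,2),(1,2)
  0 0 2 0
  0 0 2 0
  0 0 0 0
  0 0 0 0
  0 0 0 0
After step 4: ants at (1,2),(0,2)
  0 0 3 0
  0 0 3 0
  0 0 0 0
  0 0 0 0
  0 0 0 0
After step 5: ants at (0,2),(1,2)
  0 0 4 0
  0 0 4 0
  0 0 0 0
  0 0 0 0
  0 0 0 0

0 0 4 0
0 0 4 0
0 0 0 0
0 0 0 0
0 0 0 0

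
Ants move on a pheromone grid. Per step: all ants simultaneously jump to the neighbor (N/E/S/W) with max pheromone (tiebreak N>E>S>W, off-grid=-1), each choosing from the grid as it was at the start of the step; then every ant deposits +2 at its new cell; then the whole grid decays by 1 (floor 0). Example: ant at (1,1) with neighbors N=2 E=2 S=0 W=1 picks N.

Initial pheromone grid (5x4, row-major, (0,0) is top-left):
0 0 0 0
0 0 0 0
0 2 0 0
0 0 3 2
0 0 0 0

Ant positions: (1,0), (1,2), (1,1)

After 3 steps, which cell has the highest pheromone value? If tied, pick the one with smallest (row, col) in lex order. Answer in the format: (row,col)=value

Answer: (2,1)=3

Derivation:
Step 1: ant0:(1,0)->N->(0,0) | ant1:(1,2)->N->(0,2) | ant2:(1,1)->S->(2,1)
  grid max=3 at (2,1)
Step 2: ant0:(0,0)->E->(0,1) | ant1:(0,2)->E->(0,3) | ant2:(2,1)->N->(1,1)
  grid max=2 at (2,1)
Step 3: ant0:(0,1)->S->(1,1) | ant1:(0,3)->S->(1,3) | ant2:(1,1)->S->(2,1)
  grid max=3 at (2,1)
Final grid:
  0 0 0 0
  0 2 0 1
  0 3 0 0
  0 0 0 0
  0 0 0 0
Max pheromone 3 at (2,1)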